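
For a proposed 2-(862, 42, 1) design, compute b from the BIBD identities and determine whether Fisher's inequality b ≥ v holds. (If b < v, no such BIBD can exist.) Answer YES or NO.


r = λ(v − 1)/(k − 1) = 1·861/41 = 21.
b = vr/k = 862·21/42 = 431.
Fisher's inequality: b ≥ v ⇔ 431 ≥ 862? NO.

NO


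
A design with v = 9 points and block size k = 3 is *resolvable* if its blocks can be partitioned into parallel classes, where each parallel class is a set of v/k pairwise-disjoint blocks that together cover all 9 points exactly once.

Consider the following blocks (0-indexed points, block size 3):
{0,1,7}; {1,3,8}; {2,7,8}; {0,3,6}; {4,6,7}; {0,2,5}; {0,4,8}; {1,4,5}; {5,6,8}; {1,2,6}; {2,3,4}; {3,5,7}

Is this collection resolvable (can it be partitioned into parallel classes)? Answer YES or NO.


v = 9, block size k = 3, number of blocks = 12.
For resolvability, blocks must partition into parallel classes of size v/k = 3.
Total blocks must therefore be a multiple of 3: 12 = 3·4 + 0 ⇒ divisible ✓.
Greedy packing gives 4 candidate class(es). Each should be a full parallel class (size 3, covers all 9 points).
  Class 1 (3 blocks): {0,1,7}; {5,6,8}; {2,3,4}. Points covered: [0, 1, 2, 3, 4, 5, 6, 7, 8].
  Class 2 (3 blocks): {1,3,8}; {4,6,7}; {0,2,5}. Points covered: [0, 1, 2, 3, 4, 5, 6, 7, 8].
  Class 3 (3 blocks): {2,7,8}; {0,3,6}; {1,4,5}. Points covered: [0, 1, 2, 3, 4, 5, 6, 7, 8].
  Class 4 (3 blocks): {0,4,8}; {1,2,6}; {3,5,7}. Points covered: [0, 1, 2, 3, 4, 5, 6, 7, 8].
All classes full (size 3)? YES. All classes cover every point? YES.
Resolvable? YES.

YES


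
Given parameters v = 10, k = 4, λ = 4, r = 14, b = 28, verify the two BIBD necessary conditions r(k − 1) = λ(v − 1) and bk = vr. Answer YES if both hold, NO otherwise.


Condition (i): r(k − 1) = 14·3 = 42; λ(v − 1) = 4·9 = 36. Match? NO.
Condition (ii): bk = 28·4 = 112; vr = 10·14 = 140. Match? NO.
Both conditions hold? NO.

NO


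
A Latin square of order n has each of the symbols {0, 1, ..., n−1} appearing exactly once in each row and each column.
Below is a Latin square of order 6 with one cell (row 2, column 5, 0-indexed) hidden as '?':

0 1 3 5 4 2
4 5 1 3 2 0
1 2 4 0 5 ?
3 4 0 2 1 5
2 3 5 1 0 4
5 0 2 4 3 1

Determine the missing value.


Row 2 contains symbols [0, 1, 2, 4, 5] — missing [3].
Column 5 contains symbols [0, 1, 2, 4, 5] — missing [3].
The missing symbol must appear in both missing sets; intersection = [3].
Therefore the hidden value is 3.

Missing value = 3.


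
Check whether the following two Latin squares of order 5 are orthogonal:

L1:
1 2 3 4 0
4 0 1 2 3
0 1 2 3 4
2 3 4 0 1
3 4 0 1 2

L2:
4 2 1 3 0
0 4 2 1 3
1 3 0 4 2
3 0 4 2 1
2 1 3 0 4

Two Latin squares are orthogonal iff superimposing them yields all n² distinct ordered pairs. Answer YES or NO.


Form the n² = 25 superimposed pairs (L1[i][j], L2[i][j]), row by row (rows and columns indexed from 0):
row 0: (1,4) (2,2) (3,1) (4,3) (0,0)
row 1: (4,0) (0,4) (1,2) (2,1) (3,3)
row 2: (0,1) (1,3) (2,0) (3,4) (4,2)
row 3: (2,3) (3,0) (4,4) (0,2) (1,1)
row 4: (3,2) (4,1) (0,3) (1,0) (2,4)
Orthogonality requires all 25 pairs distinct.
Check by first coordinate: for each symbol s of L1, list the L2 entries in the n cells where L1 = s; they must all differ.
  L1 = 0: L2 entries (in reading order) 0, 4, 1, 2, 3 — all 5 distinct ✓
  L1 = 1: L2 entries (in reading order) 4, 2, 3, 1, 0 — all 5 distinct ✓
  L1 = 2: L2 entries (in reading order) 2, 1, 0, 3, 4 — all 5 distinct ✓
  L1 = 3: L2 entries (in reading order) 1, 3, 4, 0, 2 — all 5 distinct ✓
  L1 = 4: L2 entries (in reading order) 3, 0, 2, 4, 1 — all 5 distinct ✓
Every symbol of L1 meets every symbol of L2 exactly once, so all 25 pairs are distinct (25 of 25).
Conclusion: YES.

YES


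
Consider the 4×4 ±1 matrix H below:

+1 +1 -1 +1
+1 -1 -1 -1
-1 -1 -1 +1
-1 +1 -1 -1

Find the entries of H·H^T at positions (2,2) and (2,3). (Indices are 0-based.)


Row 2 of H: [-1, -1, -1, 1].
Row 3 of H: [-1, 1, -1, -1].
(H·H^T)[2][2] = Σ_j H[2][j]·H[2][j] = (-1)² + (-1)² + (-1)² + (1)² = 1 + 1 + 1 + 1 = 4.
(H·H^T)[2][3] = Σ_j H[2][j]·H[3][j] = (-1)·(-1) + (-1)·(1) + (-1)·(-1) + (1)·(-1) = 1 + -1 + 1 + -1 = 0.
So rows 2 and 3 are orthogonal; the diagonal entry equals n = 4.

(2,2) entry = 4; (2,3) entry = 0.


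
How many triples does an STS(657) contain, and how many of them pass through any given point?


An STS(v) is a 2-(v, 3, 1) BIBD: block size k = 3, λ = 1.
Replication: r(k − 1) = λ(v − 1) ⇒ r·2 = 657 − 1 = 656 ⇒ r = 328.
Block count: b = v(v − 1)/6 = 657·656/6 = 430992/6 = 71832.

r = 328, b = 71832.


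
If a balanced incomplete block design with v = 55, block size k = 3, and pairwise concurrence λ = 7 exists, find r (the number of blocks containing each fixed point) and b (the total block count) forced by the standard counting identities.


Any 2-(v, k, λ) BIBD satisfies two necessary conditions:
  (i)  Each point sits in r blocks, and counting incidences through any fixed point gives r(k − 1) = λ(v − 1), so r = λ(v − 1)/(k − 1).
  (ii) Total incidences bk = vr, so b = vr/k.
Step 1: r = λ(v − 1)/(k − 1) = 7·(55 − 1)/(3 − 1) = 7·54/2 = 378/2 = 189.
Step 2: b = vr/k = 55·189/3 = 10395/3 = 3465.
Check integrality: r = 189 ∈ Z ✓, b = 3465 ∈ Z ✓.
(These identities are necessary conditions: they determine r and b for any design with these parameters, but do not by themselves prove that one exists.)

r = 189, b = 3465.


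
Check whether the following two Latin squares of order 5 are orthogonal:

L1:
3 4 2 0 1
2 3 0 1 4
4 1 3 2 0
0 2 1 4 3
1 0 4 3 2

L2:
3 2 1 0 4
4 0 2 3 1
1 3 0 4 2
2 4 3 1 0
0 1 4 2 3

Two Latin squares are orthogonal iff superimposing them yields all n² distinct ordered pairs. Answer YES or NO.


Form the n² = 25 superimposed pairs (L1[i][j], L2[i][j]), row by row (rows and columns indexed from 0):
row 0: (3,3) (4,2) (2,1) (0,0) (1,4)
row 1: (2,4) (3,0) (0,2) (1,3) (4,1)
row 2: (4,1) (1,3) (3,0) (2,4) (0,2)
row 3: (0,2) (2,4) (1,3) (4,1) (3,0)
row 4: (1,0) (0,1) (4,4) (3,2) (2,3)
Orthogonality requires all 25 pairs distinct.
But the pair (4,1) repeats: cell (1,4) has L1 = 4, L2 = 1, and cell (2,0) has L1 = 4, L2 = 1.
A repeated pair means some other pair never occurs (only 15 distinct pairs out of 25), so the squares are not orthogonal.
Conclusion: NO.

NO


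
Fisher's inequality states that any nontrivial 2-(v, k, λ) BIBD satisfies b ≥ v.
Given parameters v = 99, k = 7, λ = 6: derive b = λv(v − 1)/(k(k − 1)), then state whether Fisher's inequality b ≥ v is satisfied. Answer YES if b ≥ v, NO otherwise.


b = λv(v − 1)/(k(k − 1)) = 6·99·98/(7·6) = 58212/42 = 1386.
Compare with v = 99: b ≥ v, so Fisher's inequality holds.

YES


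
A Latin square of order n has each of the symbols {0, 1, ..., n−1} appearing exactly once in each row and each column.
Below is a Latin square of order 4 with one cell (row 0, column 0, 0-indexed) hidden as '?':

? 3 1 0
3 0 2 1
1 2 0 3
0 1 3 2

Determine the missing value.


Row 0 contains symbols [0, 1, 3] — missing [2].
Column 0 contains symbols [0, 1, 3] — missing [2].
The missing symbol must appear in both missing sets; intersection = [2].
Therefore the hidden value is 2.

Missing value = 2.


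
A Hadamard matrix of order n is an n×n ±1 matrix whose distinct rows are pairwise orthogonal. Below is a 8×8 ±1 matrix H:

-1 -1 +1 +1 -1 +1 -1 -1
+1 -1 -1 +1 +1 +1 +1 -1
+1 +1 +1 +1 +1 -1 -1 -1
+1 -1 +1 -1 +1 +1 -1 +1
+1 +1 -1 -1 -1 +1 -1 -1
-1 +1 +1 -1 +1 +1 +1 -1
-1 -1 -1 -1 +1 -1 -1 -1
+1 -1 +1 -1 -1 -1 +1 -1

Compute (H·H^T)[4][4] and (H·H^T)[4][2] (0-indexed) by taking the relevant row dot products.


Row 2 of H: [1, 1, 1, 1, 1, -1, -1, -1].
Row 4 of H: [1, 1, -1, -1, -1, 1, -1, -1].
(H·H^T)[4][4] = Σ_j H[4][j]·H[4][j] = (1)² + (1)² + (-1)² + (-1)² + (-1)² + (1)² + (-1)² + (-1)² = 1 + 1 + 1 + 1 + 1 + 1 + 1 + 1 = 8.
(H·H^T)[4][2] = Σ_j H[4][j]·H[2][j] = (1)·(1) + (1)·(1) + (-1)·(1) + (-1)·(1) + (-1)·(1) + (1)·(-1) + (-1)·(-1) + (-1)·(-1) = 1 + 1 + -1 + -1 + -1 + -1 + 1 + 1 = 0.
So rows 4 and 2 are orthogonal; the diagonal entry equals n = 8.

(4,4) entry = 8; (4,2) entry = 0.


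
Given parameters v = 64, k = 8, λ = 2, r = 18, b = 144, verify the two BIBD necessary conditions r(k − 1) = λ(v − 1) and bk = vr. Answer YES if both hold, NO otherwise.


Condition (i): r(k − 1) = 18·7 = 126; λ(v − 1) = 2·63 = 126. Match? YES.
Condition (ii): bk = 144·8 = 1152; vr = 64·18 = 1152. Match? YES.
Both conditions hold? YES.

YES


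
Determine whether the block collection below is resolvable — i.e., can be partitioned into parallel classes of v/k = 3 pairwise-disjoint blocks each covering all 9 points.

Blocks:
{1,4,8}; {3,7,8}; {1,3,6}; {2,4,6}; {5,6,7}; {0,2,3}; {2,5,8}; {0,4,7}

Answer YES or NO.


v = 9, block size k = 3, number of blocks = 8.
For resolvability, blocks must partition into parallel classes of size v/k = 3.
Total blocks must therefore be a multiple of 3: 8 = 3·2 + 2 ⇒ not divisible ✗.
Resolvable? NO.

NO


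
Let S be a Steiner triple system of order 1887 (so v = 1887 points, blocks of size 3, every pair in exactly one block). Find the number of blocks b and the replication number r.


An STS(v) is a 2-(v, 3, 1) BIBD: block size k = 3, λ = 1.
Replication: r(k − 1) = λ(v − 1) ⇒ r·2 = 1887 − 1 = 1886 ⇒ r = 943.
Block count: b = v(v − 1)/6 = 1887·1886/6 = 3558882/6 = 593147.
(Check via bk = vr: 593147·3 = 1779441 = 1887·943 = 1779441 ✓.)

r = 943, b = 593147.


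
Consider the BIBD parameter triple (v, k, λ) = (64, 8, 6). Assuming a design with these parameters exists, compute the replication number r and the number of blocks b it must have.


Any 2-(v, k, λ) BIBD satisfies two necessary conditions:
  (i)  Each point sits in r blocks, and counting incidences through any fixed point gives r(k − 1) = λ(v − 1), so r = λ(v − 1)/(k − 1).
  (ii) Total incidences bk = vr, so b = vr/k.
Step 1: r = λ(v − 1)/(k − 1) = 6·(64 − 1)/(8 − 1) = 6·63/7 = 378/7 = 54.
Step 2: b = vr/k = 64·54/8 = 3456/8 = 432.
Check integrality: r = 54 ∈ Z ✓, b = 432 ∈ Z ✓.
(These identities are necessary conditions: they determine r and b for any design with these parameters, but do not by themselves prove that one exists.)

r = 54, b = 432.


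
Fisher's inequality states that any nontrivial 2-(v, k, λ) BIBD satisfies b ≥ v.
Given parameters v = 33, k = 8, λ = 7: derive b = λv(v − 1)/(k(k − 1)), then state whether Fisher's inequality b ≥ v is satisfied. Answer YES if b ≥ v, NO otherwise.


b = λv(v − 1)/(k(k − 1)) = 7·33·32/(8·7) = 7392/56 = 132.
Compare with v = 33: b ≥ v, so Fisher's inequality holds.

YES


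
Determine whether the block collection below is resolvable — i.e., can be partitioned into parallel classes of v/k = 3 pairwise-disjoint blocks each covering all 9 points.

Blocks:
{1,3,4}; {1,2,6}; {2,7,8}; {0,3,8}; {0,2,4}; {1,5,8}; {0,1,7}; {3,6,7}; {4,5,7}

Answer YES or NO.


v = 9, block size k = 3, number of blocks = 9.
For resolvability, blocks must partition into parallel classes of size v/k = 3.
Total blocks must therefore be a multiple of 3: 9 = 3·3 + 0 ⇒ divisible ✓.
Consider block {1,3,4}. The only other block(s) in the collection disjoint from it are {2,7,8} — just 1 block(s). Any parallel class containing {1,3,4} would need 2 other blocks each disjoint from it, so no parallel class of size 3 can contain {1,3,4}.
Since every block must belong to some parallel class in a resolution, the collection cannot be partitioned into parallel classes.
Resolvable? NO.

NO


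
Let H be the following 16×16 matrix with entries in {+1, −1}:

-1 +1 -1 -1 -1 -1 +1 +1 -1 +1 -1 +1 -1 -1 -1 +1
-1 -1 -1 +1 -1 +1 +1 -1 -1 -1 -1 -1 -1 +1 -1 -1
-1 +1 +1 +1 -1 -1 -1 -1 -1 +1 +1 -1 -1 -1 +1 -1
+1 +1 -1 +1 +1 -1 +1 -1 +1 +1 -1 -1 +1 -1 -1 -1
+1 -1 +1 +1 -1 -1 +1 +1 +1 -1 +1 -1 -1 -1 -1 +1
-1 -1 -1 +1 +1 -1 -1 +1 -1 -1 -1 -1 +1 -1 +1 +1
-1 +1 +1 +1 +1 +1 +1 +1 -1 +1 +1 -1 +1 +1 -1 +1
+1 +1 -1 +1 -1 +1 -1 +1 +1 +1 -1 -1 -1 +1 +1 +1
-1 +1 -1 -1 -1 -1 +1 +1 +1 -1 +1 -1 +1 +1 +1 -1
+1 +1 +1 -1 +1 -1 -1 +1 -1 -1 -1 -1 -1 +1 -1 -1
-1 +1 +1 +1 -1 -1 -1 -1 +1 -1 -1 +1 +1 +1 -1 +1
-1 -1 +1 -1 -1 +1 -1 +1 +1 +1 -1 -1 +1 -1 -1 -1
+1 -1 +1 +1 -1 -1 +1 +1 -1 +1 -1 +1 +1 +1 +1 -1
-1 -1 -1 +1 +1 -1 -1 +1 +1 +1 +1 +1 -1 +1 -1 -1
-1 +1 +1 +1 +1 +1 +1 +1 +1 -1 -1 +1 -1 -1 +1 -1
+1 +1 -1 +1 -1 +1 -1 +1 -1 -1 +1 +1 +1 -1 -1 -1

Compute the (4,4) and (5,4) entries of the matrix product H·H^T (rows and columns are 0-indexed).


Row 4 of H: [1, -1, 1, 1, -1, -1, 1, 1, 1, -1, 1, -1, -1, -1, -1, 1].
Row 5 of H: [-1, -1, -1, 1, 1, -1, -1, 1, -1, -1, -1, -1, 1, -1, 1, 1].
(H·H^T)[4][4] = Σ_j H[4][j]·H[4][j] = (1)² + (-1)² + (1)² + (1)² + (-1)² + (-1)² + (1)² + (1)² + (1)² + (-1)² + (1)² + (-1)² + (-1)² + (-1)² + (-1)² + (1)² = 1 + 1 + 1 + 1 + 1 + 1 + 1 + 1 + 1 + 1 + 1 + 1 + 1 + 1 + 1 + 1 = 16.
(H·H^T)[5][4] = Σ_j H[5][j]·H[4][j] = (-1)·(1) + (-1)·(-1) + (-1)·(1) + (1)·(1) + (1)·(-1) + (-1)·(-1) + (-1)·(1) + (1)·(1) + (-1)·(1) + (-1)·(-1) + (-1)·(1) + (-1)·(-1) + (1)·(-1) + (-1)·(-1) + (1)·(-1) + (1)·(1) = -1 + 1 + -1 + 1 + -1 + 1 + -1 + 1 + -1 + 1 + -1 + 1 + -1 + 1 + -1 + 1 = 0.
So rows 5 and 4 are orthogonal; the diagonal entry equals n = 16.

(4,4) entry = 16; (5,4) entry = 0.


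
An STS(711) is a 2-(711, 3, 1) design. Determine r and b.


An STS(v) is a 2-(v, 3, 1) BIBD: block size k = 3, λ = 1.
Replication: r(k − 1) = λ(v − 1) ⇒ r·2 = 711 − 1 = 710 ⇒ r = 355.
Block count: b = v(v − 1)/6 = 711·710/6 = 504810/6 = 84135.
(Check via bk = vr: 84135·3 = 252405 = 711·355 = 252405 ✓.)

r = 355, b = 84135.


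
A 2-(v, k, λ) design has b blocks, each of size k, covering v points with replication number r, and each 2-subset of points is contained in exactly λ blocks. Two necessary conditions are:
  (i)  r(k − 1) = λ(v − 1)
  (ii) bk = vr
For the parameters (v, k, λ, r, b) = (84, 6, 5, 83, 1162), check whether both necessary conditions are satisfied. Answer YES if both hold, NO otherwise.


Condition (i): r(k − 1) = 83·5 = 415; λ(v − 1) = 5·83 = 415. Match? YES.
Condition (ii): bk = 1162·6 = 6972; vr = 84·83 = 6972. Match? YES.
Both conditions hold? YES.

YES


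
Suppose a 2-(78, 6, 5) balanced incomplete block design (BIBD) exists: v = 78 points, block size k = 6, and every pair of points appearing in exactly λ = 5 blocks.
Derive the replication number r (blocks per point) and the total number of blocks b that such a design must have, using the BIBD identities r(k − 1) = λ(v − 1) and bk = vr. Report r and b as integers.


Any 2-(v, k, λ) BIBD satisfies two necessary conditions:
  (i)  Each point sits in r blocks, and counting incidences through any fixed point gives r(k − 1) = λ(v − 1), so r = λ(v − 1)/(k − 1).
  (ii) Total incidences bk = vr, so b = vr/k.
Step 1: r = λ(v − 1)/(k − 1) = 5·(78 − 1)/(6 − 1) = 5·77/5 = 385/5 = 77.
Step 2: b = vr/k = 78·77/6 = 6006/6 = 1001.
Check integrality: r = 77 ∈ Z ✓, b = 1001 ∈ Z ✓.
(These identities are necessary conditions: they determine r and b for any design with these parameters, but do not by themselves prove that one exists.)

r = 77, b = 1001.


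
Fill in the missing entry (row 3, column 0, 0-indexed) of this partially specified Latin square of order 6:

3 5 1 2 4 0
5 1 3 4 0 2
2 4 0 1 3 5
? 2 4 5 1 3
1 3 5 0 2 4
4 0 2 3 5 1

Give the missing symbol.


Row 3 contains symbols [1, 2, 3, 4, 5] — missing [0].
Column 0 contains symbols [1, 2, 3, 4, 5] — missing [0].
The missing symbol must appear in both missing sets; intersection = [0].
Therefore the hidden value is 0.

Missing value = 0.


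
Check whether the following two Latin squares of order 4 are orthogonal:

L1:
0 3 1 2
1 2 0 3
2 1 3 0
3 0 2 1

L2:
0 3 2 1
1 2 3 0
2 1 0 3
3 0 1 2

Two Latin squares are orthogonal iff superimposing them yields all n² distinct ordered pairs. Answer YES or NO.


Form the n² = 16 superimposed pairs (L1[i][j], L2[i][j]), row by row (rows and columns indexed from 0):
row 0: (0,0) (3,3) (1,2) (2,1)
row 1: (1,1) (2,2) (0,3) (3,0)
row 2: (2,2) (1,1) (3,0) (0,3)
row 3: (3,3) (0,0) (2,1) (1,2)
Orthogonality requires all 16 pairs distinct.
But the pair (2,2) repeats: cell (1,1) has L1 = 2, L2 = 2, and cell (2,0) has L1 = 2, L2 = 2.
A repeated pair means some other pair never occurs (only 8 distinct pairs out of 16), so the squares are not orthogonal.
Conclusion: NO.

NO


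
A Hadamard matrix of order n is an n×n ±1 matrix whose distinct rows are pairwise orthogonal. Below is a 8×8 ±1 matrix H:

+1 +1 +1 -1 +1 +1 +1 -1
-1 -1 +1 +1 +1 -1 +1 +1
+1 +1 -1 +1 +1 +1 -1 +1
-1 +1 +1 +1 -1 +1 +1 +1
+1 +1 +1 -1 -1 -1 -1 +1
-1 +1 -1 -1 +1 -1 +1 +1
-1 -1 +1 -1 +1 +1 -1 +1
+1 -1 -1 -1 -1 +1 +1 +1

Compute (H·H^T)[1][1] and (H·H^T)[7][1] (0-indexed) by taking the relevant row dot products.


Row 1 of H: [-1, -1, 1, 1, 1, -1, 1, 1].
Row 7 of H: [1, -1, -1, -1, -1, 1, 1, 1].
(H·H^T)[1][1] = Σ_j H[1][j]·H[1][j] = (-1)² + (-1)² + (1)² + (1)² + (1)² + (-1)² + (1)² + (1)² = 1 + 1 + 1 + 1 + 1 + 1 + 1 + 1 = 8.
(H·H^T)[7][1] = Σ_j H[7][j]·H[1][j] = (1)·(-1) + (-1)·(-1) + (-1)·(1) + (-1)·(1) + (-1)·(1) + (1)·(-1) + (1)·(1) + (1)·(1) = -1 + 1 + -1 + -1 + -1 + -1 + 1 + 1 = -2.
Rows 7 and 1 are not orthogonal (dot product = -2 ≠ 0), so H is not a Hadamard matrix.

(1,1) entry = 8; (7,1) entry = -2.


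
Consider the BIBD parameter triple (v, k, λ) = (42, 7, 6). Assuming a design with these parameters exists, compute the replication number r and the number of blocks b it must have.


Any 2-(v, k, λ) BIBD satisfies two necessary conditions:
  (i)  Each point sits in r blocks, and counting incidences through any fixed point gives r(k − 1) = λ(v − 1), so r = λ(v − 1)/(k − 1).
  (ii) Total incidences bk = vr, so b = vr/k.
Step 1: r = λ(v − 1)/(k − 1) = 6·(42 − 1)/(7 − 1) = 6·41/6 = 246/6 = 41.
Step 2: b = vr/k = 42·41/7 = 1722/7 = 246.
Check integrality: r = 41 ∈ Z ✓, b = 246 ∈ Z ✓.
(These identities are necessary conditions: they determine r and b for any design with these parameters, but do not by themselves prove that one exists.)

r = 41, b = 246.


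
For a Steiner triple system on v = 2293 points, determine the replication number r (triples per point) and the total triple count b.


An STS(v) is a 2-(v, 3, 1) BIBD: block size k = 3, λ = 1.
Replication: r(k − 1) = λ(v − 1) ⇒ r·2 = 2293 − 1 = 2292 ⇒ r = 1146.
Block count: b = v(v − 1)/6 = 2293·2292/6 = 5255556/6 = 875926.
(Check via bk = vr: 875926·3 = 2627778 = 2293·1146 = 2627778 ✓.)

r = 1146, b = 875926.


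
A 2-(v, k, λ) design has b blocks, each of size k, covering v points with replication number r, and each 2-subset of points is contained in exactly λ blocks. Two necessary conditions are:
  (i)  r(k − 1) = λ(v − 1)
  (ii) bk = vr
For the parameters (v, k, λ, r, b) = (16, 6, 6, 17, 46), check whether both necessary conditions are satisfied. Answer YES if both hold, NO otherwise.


Condition (i): r(k − 1) = 17·5 = 85; λ(v − 1) = 6·15 = 90. Match? NO.
Condition (ii): bk = 46·6 = 276; vr = 16·17 = 272. Match? NO.
Both conditions hold? NO.

NO


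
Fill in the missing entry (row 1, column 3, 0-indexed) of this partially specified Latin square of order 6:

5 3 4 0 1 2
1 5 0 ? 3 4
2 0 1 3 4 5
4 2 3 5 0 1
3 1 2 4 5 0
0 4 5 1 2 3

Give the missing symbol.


Row 1 contains symbols [0, 1, 3, 4, 5] — missing [2].
Column 3 contains symbols [0, 1, 3, 4, 5] — missing [2].
The missing symbol must appear in both missing sets; intersection = [2].
Therefore the hidden value is 2.

Missing value = 2.


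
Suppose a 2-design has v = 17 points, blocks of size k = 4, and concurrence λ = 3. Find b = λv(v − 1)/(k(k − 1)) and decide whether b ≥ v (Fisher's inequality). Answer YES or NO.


r = λ(v − 1)/(k − 1) = 3·16/3 = 16.
b = vr/k = 17·16/4 = 68.
Fisher's inequality: b ≥ v ⇔ 68 ≥ 17? YES.

YES


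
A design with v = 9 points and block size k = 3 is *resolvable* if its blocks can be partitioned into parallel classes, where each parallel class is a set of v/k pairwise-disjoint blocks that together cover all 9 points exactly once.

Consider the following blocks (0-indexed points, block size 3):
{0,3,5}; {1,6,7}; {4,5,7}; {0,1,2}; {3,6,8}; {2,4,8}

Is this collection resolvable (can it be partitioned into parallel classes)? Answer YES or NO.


v = 9, block size k = 3, number of blocks = 6.
For resolvability, blocks must partition into parallel classes of size v/k = 3.
Total blocks must therefore be a multiple of 3: 6 = 3·2 + 0 ⇒ divisible ✓.
Greedy packing gives 2 candidate class(es). Each should be a full parallel class (size 3, covers all 9 points).
  Class 1 (3 blocks): {0,3,5}; {1,6,7}; {2,4,8}. Points covered: [0, 1, 2, 3, 4, 5, 6, 7, 8].
  Class 2 (3 blocks): {4,5,7}; {0,1,2}; {3,6,8}. Points covered: [0, 1, 2, 3, 4, 5, 6, 7, 8].
All classes full (size 3)? YES. All classes cover every point? YES.
Resolvable? YES.

YES


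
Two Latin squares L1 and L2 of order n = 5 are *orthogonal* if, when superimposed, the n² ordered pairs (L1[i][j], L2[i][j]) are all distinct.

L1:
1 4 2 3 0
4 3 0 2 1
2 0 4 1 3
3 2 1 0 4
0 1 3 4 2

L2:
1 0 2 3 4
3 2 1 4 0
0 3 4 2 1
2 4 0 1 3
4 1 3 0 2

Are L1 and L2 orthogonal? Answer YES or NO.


Form the n² = 25 superimposed pairs (L1[i][j], L2[i][j]), row by row (rows and columns indexed from 0):
row 0: (1,1) (4,0) (2,2) (3,3) (0,4)
row 1: (4,3) (3,2) (0,1) (2,4) (1,0)
row 2: (2,0) (0,3) (4,4) (1,2) (3,1)
row 3: (3,2) (2,4) (1,0) (0,1) (4,3)
row 4: (0,4) (1,1) (3,3) (4,0) (2,2)
Orthogonality requires all 25 pairs distinct.
But the pair (3,2) repeats: cell (1,1) has L1 = 3, L2 = 2, and cell (3,0) has L1 = 3, L2 = 2.
A repeated pair means some other pair never occurs (only 15 distinct pairs out of 25), so the squares are not orthogonal.
Conclusion: NO.

NO


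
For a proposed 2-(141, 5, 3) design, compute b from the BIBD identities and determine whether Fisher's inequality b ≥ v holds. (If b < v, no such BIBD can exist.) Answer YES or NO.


b = λv(v − 1)/(k(k − 1)) = 3·141·140/(5·4) = 59220/20 = 2961.
Compare with v = 141: b ≥ v, so Fisher's inequality holds.

YES


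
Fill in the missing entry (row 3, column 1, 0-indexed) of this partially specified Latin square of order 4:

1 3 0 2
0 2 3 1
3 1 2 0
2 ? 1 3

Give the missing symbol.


Row 3 contains symbols [1, 2, 3] — missing [0].
Column 1 contains symbols [1, 2, 3] — missing [0].
The missing symbol must appear in both missing sets; intersection = [0].
Therefore the hidden value is 0.

Missing value = 0.


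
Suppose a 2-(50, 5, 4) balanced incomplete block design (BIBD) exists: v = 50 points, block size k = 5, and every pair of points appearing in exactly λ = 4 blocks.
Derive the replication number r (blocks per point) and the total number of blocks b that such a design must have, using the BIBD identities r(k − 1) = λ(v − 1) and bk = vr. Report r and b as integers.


Any 2-(v, k, λ) BIBD satisfies two necessary conditions:
  (i)  Each point sits in r blocks, and counting incidences through any fixed point gives r(k − 1) = λ(v − 1), so r = λ(v − 1)/(k − 1).
  (ii) Total incidences bk = vr, so b = vr/k.
Step 1: r = λ(v − 1)/(k − 1) = 4·(50 − 1)/(5 − 1) = 4·49/4 = 196/4 = 49.
Step 2: b = vr/k = 50·49/5 = 2450/5 = 490.
Check integrality: r = 49 ∈ Z ✓, b = 490 ∈ Z ✓.
(These identities are necessary conditions: they determine r and b for any design with these parameters, but do not by themselves prove that one exists.)

r = 49, b = 490.


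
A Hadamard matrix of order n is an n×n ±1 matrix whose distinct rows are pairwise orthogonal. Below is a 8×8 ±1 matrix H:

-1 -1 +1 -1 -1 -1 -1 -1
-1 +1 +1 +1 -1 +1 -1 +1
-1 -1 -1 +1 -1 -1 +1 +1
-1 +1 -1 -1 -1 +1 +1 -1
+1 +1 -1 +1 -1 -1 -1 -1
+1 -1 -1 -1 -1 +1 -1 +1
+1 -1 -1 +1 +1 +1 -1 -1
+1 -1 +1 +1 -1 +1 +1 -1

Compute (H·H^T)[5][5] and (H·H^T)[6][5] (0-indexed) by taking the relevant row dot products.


Row 5 of H: [1, -1, -1, -1, -1, 1, -1, 1].
Row 6 of H: [1, -1, -1, 1, 1, 1, -1, -1].
(H·H^T)[5][5] = Σ_j H[5][j]·H[5][j] = (1)² + (-1)² + (-1)² + (-1)² + (-1)² + (1)² + (-1)² + (1)² = 1 + 1 + 1 + 1 + 1 + 1 + 1 + 1 = 8.
(H·H^T)[6][5] = Σ_j H[6][j]·H[5][j] = (1)·(1) + (-1)·(-1) + (-1)·(-1) + (1)·(-1) + (1)·(-1) + (1)·(1) + (-1)·(-1) + (-1)·(1) = 1 + 1 + 1 + -1 + -1 + 1 + 1 + -1 = 2.
Rows 6 and 5 are not orthogonal (dot product = 2 ≠ 0), so H is not a Hadamard matrix.

(5,5) entry = 8; (6,5) entry = 2.


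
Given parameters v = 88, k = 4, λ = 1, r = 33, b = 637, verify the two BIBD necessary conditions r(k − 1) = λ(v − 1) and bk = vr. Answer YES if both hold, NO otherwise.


Condition (i): r(k − 1) = 33·3 = 99; λ(v − 1) = 1·87 = 87. Match? NO.
Condition (ii): bk = 637·4 = 2548; vr = 88·33 = 2904. Match? NO.
Both conditions hold? NO.

NO


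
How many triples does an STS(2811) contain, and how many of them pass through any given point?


An STS(v) is a 2-(v, 3, 1) BIBD: block size k = 3, λ = 1.
Replication: r(k − 1) = λ(v − 1) ⇒ r·2 = 2811 − 1 = 2810 ⇒ r = 1405.
Block count: bk = vr ⇒ b·3 = 2811·1405 = 3949455 ⇒ b = 1316485.
(Check via b = v(v − 1)/6 = 2811·2810/6 = 7898910/6 = 1316485.)

r = 1405, b = 1316485.


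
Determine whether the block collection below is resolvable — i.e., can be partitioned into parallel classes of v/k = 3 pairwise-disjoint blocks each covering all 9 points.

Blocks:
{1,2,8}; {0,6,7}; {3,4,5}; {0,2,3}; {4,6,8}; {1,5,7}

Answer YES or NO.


v = 9, block size k = 3, number of blocks = 6.
For resolvability, blocks must partition into parallel classes of size v/k = 3.
Total blocks must therefore be a multiple of 3: 6 = 3·2 + 0 ⇒ divisible ✓.
Greedy packing gives 2 candidate class(es). Each should be a full parallel class (size 3, covers all 9 points).
  Class 1 (3 blocks): {1,2,8}; {0,6,7}; {3,4,5}. Points covered: [0, 1, 2, 3, 4, 5, 6, 7, 8].
  Class 2 (3 blocks): {0,2,3}; {4,6,8}; {1,5,7}. Points covered: [0, 1, 2, 3, 4, 5, 6, 7, 8].
All classes full (size 3)? YES. All classes cover every point? YES.
Resolvable? YES.

YES


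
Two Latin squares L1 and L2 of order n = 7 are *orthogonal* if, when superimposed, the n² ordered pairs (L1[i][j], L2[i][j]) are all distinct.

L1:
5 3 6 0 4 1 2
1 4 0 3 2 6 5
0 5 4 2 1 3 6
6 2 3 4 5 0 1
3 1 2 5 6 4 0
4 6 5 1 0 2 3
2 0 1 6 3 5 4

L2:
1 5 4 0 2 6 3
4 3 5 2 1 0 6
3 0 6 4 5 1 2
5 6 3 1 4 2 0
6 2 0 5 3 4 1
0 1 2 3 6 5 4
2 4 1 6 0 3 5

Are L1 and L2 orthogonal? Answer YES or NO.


Form the n² = 49 superimposed pairs (L1[i][j], L2[i][j]), row by row (rows and columns indexed from 0):
row 0: (5,1) (3,5) (6,4) (0,0) (4,2) (1,6) (2,3)
row 1: (1,4) (4,3) (0,5) (3,2) (2,1) (6,0) (5,6)
row 2: (0,3) (5,0) (4,6) (2,4) (1,5) (3,1) (6,2)
row 3: (6,5) (2,6) (3,3) (4,1) (5,4) (0,2) (1,0)
row 4: (3,6) (1,2) (2,0) (5,5) (6,3) (4,4) (0,1)
row 5: (4,0) (6,1) (5,2) (1,3) (0,6) (2,5) (3,4)
row 6: (2,2) (0,4) (1,1) (6,6) (3,0) (5,3) (4,5)
Orthogonality requires all 49 pairs distinct.
Check by first coordinate: for each symbol s of L1, list the L2 entries in the n cells where L1 = s; they must all differ.
  L1 = 0: L2 entries (in reading order) 0, 5, 3, 2, 1, 6, 4 — all 7 distinct ✓
  L1 = 1: L2 entries (in reading order) 6, 4, 5, 0, 2, 3, 1 — all 7 distinct ✓
  L1 = 2: L2 entries (in reading order) 3, 1, 4, 6, 0, 5, 2 — all 7 distinct ✓
  L1 = 3: L2 entries (in reading order) 5, 2, 1, 3, 6, 4, 0 — all 7 distinct ✓
  L1 = 4: L2 entries (in reading order) 2, 3, 6, 1, 4, 0, 5 — all 7 distinct ✓
  L1 = 5: L2 entries (in reading order) 1, 6, 0, 4, 5, 2, 3 — all 7 distinct ✓
  L1 = 6: L2 entries (in reading order) 4, 0, 2, 5, 3, 1, 6 — all 7 distinct ✓
Every symbol of L1 meets every symbol of L2 exactly once, so all 49 pairs are distinct (49 of 49).
Conclusion: YES.

YES


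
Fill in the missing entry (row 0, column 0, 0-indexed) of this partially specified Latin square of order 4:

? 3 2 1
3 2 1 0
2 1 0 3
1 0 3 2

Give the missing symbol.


Row 0 contains symbols [1, 2, 3] — missing [0].
Column 0 contains symbols [1, 2, 3] — missing [0].
The missing symbol must appear in both missing sets; intersection = [0].
Therefore the hidden value is 0.

Missing value = 0.


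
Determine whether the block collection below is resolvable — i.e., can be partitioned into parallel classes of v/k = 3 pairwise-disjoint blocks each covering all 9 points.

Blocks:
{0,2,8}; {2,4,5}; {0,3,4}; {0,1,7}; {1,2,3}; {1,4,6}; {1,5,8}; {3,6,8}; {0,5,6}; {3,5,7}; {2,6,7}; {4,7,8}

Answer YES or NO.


v = 9, block size k = 3, number of blocks = 12.
For resolvability, blocks must partition into parallel classes of size v/k = 3.
Total blocks must therefore be a multiple of 3: 12 = 3·4 + 0 ⇒ divisible ✓.
Greedy packing gives 4 candidate class(es). Each should be a full parallel class (size 3, covers all 9 points).
  Class 1 (3 blocks): {0,2,8}; {1,4,6}; {3,5,7}. Points covered: [0, 1, 2, 3, 4, 5, 6, 7, 8].
  Class 2 (3 blocks): {2,4,5}; {0,1,7}; {3,6,8}. Points covered: [0, 1, 2, 3, 4, 5, 6, 7, 8].
  Class 3 (3 blocks): {0,3,4}; {1,5,8}; {2,6,7}. Points covered: [0, 1, 2, 3, 4, 5, 6, 7, 8].
  Class 4 (3 blocks): {1,2,3}; {0,5,6}; {4,7,8}. Points covered: [0, 1, 2, 3, 4, 5, 6, 7, 8].
All classes full (size 3)? YES. All classes cover every point? YES.
Resolvable? YES.

YES


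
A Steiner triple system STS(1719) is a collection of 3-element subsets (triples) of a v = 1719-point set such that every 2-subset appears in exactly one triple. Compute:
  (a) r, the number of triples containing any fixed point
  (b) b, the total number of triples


An STS(v) is a 2-(v, 3, 1) BIBD: block size k = 3, λ = 1.
Replication: r(k − 1) = λ(v − 1) ⇒ r·2 = 1719 − 1 = 1718 ⇒ r = 859.
Block count: bk = vr ⇒ b·3 = 1719·859 = 1476621 ⇒ b = 492207.
(Check via b = v(v − 1)/6 = 1719·1718/6 = 2953242/6 = 492207.)

r = 859, b = 492207.


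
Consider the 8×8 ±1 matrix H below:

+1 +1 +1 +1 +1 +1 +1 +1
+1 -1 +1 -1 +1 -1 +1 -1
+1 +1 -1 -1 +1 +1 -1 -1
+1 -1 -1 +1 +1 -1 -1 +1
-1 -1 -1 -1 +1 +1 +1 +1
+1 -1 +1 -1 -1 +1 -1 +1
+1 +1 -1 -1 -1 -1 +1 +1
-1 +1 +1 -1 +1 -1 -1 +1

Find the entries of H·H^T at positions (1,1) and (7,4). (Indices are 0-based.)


Row 1 of H: [1, -1, 1, -1, 1, -1, 1, -1].
Row 4 of H: [-1, -1, -1, -1, 1, 1, 1, 1].
Row 7 of H: [-1, 1, 1, -1, 1, -1, -1, 1].
(H·H^T)[1][1] = Σ_j H[1][j]·H[1][j] = (1)² + (-1)² + (1)² + (-1)² + (1)² + (-1)² + (1)² + (-1)² = 1 + 1 + 1 + 1 + 1 + 1 + 1 + 1 = 8.
(H·H^T)[7][4] = Σ_j H[7][j]·H[4][j] = (-1)·(-1) + (1)·(-1) + (1)·(-1) + (-1)·(-1) + (1)·(1) + (-1)·(1) + (-1)·(1) + (1)·(1) = 1 + -1 + -1 + 1 + 1 + -1 + -1 + 1 = 0.
So rows 7 and 4 are orthogonal; the diagonal entry equals n = 8.

(1,1) entry = 8; (7,4) entry = 0.


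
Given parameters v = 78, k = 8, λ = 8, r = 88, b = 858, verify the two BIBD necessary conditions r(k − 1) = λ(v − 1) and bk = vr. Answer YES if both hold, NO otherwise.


Condition (i): r(k − 1) = 88·7 = 616; λ(v − 1) = 8·77 = 616. Match? YES.
Condition (ii): bk = 858·8 = 6864; vr = 78·88 = 6864. Match? YES.
Both conditions hold? YES.

YES


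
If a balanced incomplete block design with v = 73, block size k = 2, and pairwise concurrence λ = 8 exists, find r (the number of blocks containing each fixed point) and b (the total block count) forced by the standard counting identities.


Any 2-(v, k, λ) BIBD satisfies two necessary conditions:
  (i)  Each point sits in r blocks, and counting incidences through any fixed point gives r(k − 1) = λ(v − 1), so r = λ(v − 1)/(k − 1).
  (ii) Total incidences bk = vr, so b = vr/k.
Step 1: r = λ(v − 1)/(k − 1) = 8·(73 − 1)/(2 − 1) = 8·72/1 = 576/1 = 576.
Step 2: b = vr/k = 73·576/2 = 42048/2 = 21024.
Check integrality: r = 576 ∈ Z ✓, b = 21024 ∈ Z ✓.
(These identities are necessary conditions: they determine r and b for any design with these parameters, but do not by themselves prove that one exists.)

r = 576, b = 21024.


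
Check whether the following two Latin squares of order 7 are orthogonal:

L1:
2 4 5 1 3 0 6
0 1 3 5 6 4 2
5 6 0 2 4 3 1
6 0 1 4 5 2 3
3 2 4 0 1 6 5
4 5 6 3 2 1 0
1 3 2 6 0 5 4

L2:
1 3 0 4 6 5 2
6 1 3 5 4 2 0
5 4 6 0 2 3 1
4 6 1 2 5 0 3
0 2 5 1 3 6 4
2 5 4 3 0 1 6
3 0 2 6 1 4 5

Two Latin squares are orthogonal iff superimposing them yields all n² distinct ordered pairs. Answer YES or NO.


Form the n² = 49 superimposed pairs (L1[i][j], L2[i][j]), row by row (rows and columns indexed from 0):
row 0: (2,1) (4,3) (5,0) (1,4) (3,6) (0,5) (6,2)
row 1: (0,6) (1,1) (3,3) (5,5) (6,4) (4,2) (2,0)
row 2: (5,5) (6,4) (0,6) (2,0) (4,2) (3,3) (1,1)
row 3: (6,4) (0,6) (1,1) (4,2) (5,5) (2,0) (3,3)
row 4: (3,0) (2,2) (4,5) (0,1) (1,3) (6,6) (5,4)
row 5: (4,2) (5,5) (6,4) (3,3) (2,0) (1,1) (0,6)
row 6: (1,3) (3,0) (2,2) (6,6) (0,1) (5,4) (4,5)
Orthogonality requires all 49 pairs distinct.
But the pair (5,5) repeats: cell (1,3) has L1 = 5, L2 = 5, and cell (2,0) has L1 = 5, L2 = 5.
A repeated pair means some other pair never occurs (only 21 distinct pairs out of 49), so the squares are not orthogonal.
Conclusion: NO.

NO


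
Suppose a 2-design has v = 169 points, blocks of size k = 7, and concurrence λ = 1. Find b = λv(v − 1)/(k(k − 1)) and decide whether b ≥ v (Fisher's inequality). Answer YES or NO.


r = λ(v − 1)/(k − 1) = 1·168/6 = 28.
b = vr/k = 169·28/7 = 676.
Fisher's inequality: b ≥ v ⇔ 676 ≥ 169? YES.

YES


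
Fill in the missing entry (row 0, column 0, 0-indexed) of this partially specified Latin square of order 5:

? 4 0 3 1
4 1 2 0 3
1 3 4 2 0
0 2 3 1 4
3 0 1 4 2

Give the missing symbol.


Row 0 contains symbols [0, 1, 3, 4] — missing [2].
Column 0 contains symbols [0, 1, 3, 4] — missing [2].
The missing symbol must appear in both missing sets; intersection = [2].
Therefore the hidden value is 2.

Missing value = 2.


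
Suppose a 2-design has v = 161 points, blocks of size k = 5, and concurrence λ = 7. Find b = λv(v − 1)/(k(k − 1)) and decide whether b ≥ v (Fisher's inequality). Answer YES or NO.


r = λ(v − 1)/(k − 1) = 7·160/4 = 280.
b = vr/k = 161·280/5 = 9016.
Fisher's inequality: b ≥ v ⇔ 9016 ≥ 161? YES.

YES


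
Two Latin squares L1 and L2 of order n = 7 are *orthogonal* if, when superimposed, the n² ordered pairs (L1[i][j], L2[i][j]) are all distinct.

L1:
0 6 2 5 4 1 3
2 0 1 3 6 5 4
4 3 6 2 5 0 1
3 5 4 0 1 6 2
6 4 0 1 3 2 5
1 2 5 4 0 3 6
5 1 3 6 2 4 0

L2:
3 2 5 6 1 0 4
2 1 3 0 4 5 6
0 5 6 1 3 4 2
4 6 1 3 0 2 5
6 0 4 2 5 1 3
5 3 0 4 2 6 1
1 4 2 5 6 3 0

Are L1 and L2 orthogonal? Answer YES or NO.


Form the n² = 49 superimposed pairs (L1[i][j], L2[i][j]), row by row (rows and columns indexed from 0):
row 0: (0,3) (6,2) (2,5) (5,6) (4,1) (1,0) (3,4)
row 1: (2,2) (0,1) (1,3) (3,0) (6,4) (5,5) (4,6)
row 2: (4,0) (3,5) (6,6) (2,1) (5,3) (0,4) (1,2)
row 3: (3,4) (5,6) (4,1) (0,3) (1,0) (6,2) (2,5)
row 4: (6,6) (4,0) (0,4) (1,2) (3,5) (2,1) (5,3)
row 5: (1,5) (2,3) (5,0) (4,4) (0,2) (3,6) (6,1)
row 6: (5,1) (1,4) (3,2) (6,5) (2,6) (4,3) (0,0)
Orthogonality requires all 49 pairs distinct.
But the pair (3,4) repeats: cell (0,6) has L1 = 3, L2 = 4, and cell (3,0) has L1 = 3, L2 = 4.
A repeated pair means some other pair never occurs (only 35 distinct pairs out of 49), so the squares are not orthogonal.
Conclusion: NO.

NO


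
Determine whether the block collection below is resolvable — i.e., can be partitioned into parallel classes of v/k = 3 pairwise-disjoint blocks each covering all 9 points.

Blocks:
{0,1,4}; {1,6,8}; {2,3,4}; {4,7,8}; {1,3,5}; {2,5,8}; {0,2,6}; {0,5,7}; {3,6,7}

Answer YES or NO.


v = 9, block size k = 3, number of blocks = 9.
For resolvability, blocks must partition into parallel classes of size v/k = 3.
Total blocks must therefore be a multiple of 3: 9 = 3·3 + 0 ⇒ divisible ✓.
Greedy packing gives 3 candidate class(es). Each should be a full parallel class (size 3, covers all 9 points).
  Class 1 (3 blocks): {0,1,4}; {2,5,8}; {3,6,7}. Points covered: [0, 1, 2, 3, 4, 5, 6, 7, 8].
  Class 2 (3 blocks): {1,6,8}; {2,3,4}; {0,5,7}. Points covered: [0, 1, 2, 3, 4, 5, 6, 7, 8].
  Class 3 (3 blocks): {4,7,8}; {1,3,5}; {0,2,6}. Points covered: [0, 1, 2, 3, 4, 5, 6, 7, 8].
All classes full (size 3)? YES. All classes cover every point? YES.
Resolvable? YES.

YES


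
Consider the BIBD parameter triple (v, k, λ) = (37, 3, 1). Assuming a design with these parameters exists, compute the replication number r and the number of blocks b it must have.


Any 2-(v, k, λ) BIBD satisfies two necessary conditions:
  (i)  Each point sits in r blocks, and counting incidences through any fixed point gives r(k − 1) = λ(v − 1), so r = λ(v − 1)/(k − 1).
  (ii) Total incidences bk = vr, so b = vr/k.
Step 1: r = λ(v − 1)/(k − 1) = 1·(37 − 1)/(3 − 1) = 1·36/2 = 36/2 = 18.
Step 2: b = vr/k = 37·18/3 = 666/3 = 222.
Check integrality: r = 18 ∈ Z ✓, b = 222 ∈ Z ✓.
(These identities are necessary conditions: they determine r and b for any design with these parameters, but do not by themselves prove that one exists.)

r = 18, b = 222.


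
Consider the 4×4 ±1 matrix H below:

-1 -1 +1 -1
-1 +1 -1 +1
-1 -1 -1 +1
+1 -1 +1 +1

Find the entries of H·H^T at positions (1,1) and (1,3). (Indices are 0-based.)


Row 1 of H: [-1, 1, -1, 1].
Row 3 of H: [1, -1, 1, 1].
(H·H^T)[1][1] = Σ_j H[1][j]·H[1][j] = (-1)² + (1)² + (-1)² + (1)² = 1 + 1 + 1 + 1 = 4.
(H·H^T)[1][3] = Σ_j H[1][j]·H[3][j] = (-1)·(1) + (1)·(-1) + (-1)·(1) + (1)·(1) = -1 + -1 + -1 + 1 = -2.
Rows 1 and 3 are not orthogonal (dot product = -2 ≠ 0), so H is not a Hadamard matrix.

(1,1) entry = 4; (1,3) entry = -2.


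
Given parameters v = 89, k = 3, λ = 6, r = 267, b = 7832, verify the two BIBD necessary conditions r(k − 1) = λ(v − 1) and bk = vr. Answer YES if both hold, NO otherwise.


Condition (i): r(k − 1) = 267·2 = 534; λ(v − 1) = 6·88 = 528. Match? NO.
Condition (ii): bk = 7832·3 = 23496; vr = 89·267 = 23763. Match? NO.
Both conditions hold? NO.

NO


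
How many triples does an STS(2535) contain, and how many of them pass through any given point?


An STS(v) is a 2-(v, 3, 1) BIBD: block size k = 3, λ = 1.
Replication: r(k − 1) = λ(v − 1) ⇒ r·2 = 2535 − 1 = 2534 ⇒ r = 1267.
Block count: bk = vr ⇒ b·3 = 2535·1267 = 3211845 ⇒ b = 1070615.

r = 1267, b = 1070615.


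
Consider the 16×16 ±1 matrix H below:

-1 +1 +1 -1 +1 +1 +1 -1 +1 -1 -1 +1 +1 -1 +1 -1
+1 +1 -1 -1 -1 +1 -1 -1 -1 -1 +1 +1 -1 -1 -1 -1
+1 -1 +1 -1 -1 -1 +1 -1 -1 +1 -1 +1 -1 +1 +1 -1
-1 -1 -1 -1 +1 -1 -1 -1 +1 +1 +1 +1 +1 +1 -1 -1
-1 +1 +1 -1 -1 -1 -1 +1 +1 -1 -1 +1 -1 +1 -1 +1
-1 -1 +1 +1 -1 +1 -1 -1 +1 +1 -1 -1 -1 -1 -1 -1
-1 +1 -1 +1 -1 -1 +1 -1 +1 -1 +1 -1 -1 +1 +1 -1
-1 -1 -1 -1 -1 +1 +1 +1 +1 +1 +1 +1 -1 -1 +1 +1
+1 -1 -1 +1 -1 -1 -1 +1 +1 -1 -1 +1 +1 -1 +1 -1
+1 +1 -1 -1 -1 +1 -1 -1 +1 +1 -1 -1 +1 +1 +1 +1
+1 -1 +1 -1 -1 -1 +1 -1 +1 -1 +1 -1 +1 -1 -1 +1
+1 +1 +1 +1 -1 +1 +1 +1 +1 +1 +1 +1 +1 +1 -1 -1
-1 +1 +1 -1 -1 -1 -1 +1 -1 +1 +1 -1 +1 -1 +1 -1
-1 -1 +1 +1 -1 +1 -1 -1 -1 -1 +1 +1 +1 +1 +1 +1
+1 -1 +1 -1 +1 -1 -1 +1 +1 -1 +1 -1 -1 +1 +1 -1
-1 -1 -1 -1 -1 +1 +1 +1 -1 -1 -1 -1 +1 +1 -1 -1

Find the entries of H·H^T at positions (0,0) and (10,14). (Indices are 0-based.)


Row 0 of H: [-1, 1, 1, -1, 1, 1, 1, -1, 1, -1, -1, 1, 1, -1, 1, -1].
Row 10 of H: [1, -1, 1, -1, -1, -1, 1, -1, 1, -1, 1, -1, 1, -1, -1, 1].
Row 14 of H: [1, -1, 1, -1, 1, -1, -1, 1, 1, -1, 1, -1, -1, 1, 1, -1].
(H·H^T)[0][0] = Σ_j H[0][j]·H[0][j] = (-1)² + (1)² + (1)² + (-1)² + (1)² + (1)² + (1)² + (-1)² + (1)² + (-1)² + (-1)² + (1)² + (1)² + (-1)² + (1)² + (-1)² = 1 + 1 + 1 + 1 + 1 + 1 + 1 + 1 + 1 + 1 + 1 + 1 + 1 + 1 + 1 + 1 = 16.
(H·H^T)[10][14] = Σ_j H[10][j]·H[14][j] = (1)·(1) + (-1)·(-1) + (1)·(1) + (-1)·(-1) + (-1)·(1) + (-1)·(-1) + (1)·(-1) + (-1)·(1) + (1)·(1) + (-1)·(-1) + (1)·(1) + (-1)·(-1) + (1)·(-1) + (-1)·(1) + (-1)·(1) + (1)·(-1) = 1 + 1 + 1 + 1 + -1 + 1 + -1 + -1 + 1 + 1 + 1 + 1 + -1 + -1 + -1 + -1 = 2.
Rows 10 and 14 are not orthogonal (dot product = 2 ≠ 0), so H is not a Hadamard matrix.

(0,0) entry = 16; (10,14) entry = 2.
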